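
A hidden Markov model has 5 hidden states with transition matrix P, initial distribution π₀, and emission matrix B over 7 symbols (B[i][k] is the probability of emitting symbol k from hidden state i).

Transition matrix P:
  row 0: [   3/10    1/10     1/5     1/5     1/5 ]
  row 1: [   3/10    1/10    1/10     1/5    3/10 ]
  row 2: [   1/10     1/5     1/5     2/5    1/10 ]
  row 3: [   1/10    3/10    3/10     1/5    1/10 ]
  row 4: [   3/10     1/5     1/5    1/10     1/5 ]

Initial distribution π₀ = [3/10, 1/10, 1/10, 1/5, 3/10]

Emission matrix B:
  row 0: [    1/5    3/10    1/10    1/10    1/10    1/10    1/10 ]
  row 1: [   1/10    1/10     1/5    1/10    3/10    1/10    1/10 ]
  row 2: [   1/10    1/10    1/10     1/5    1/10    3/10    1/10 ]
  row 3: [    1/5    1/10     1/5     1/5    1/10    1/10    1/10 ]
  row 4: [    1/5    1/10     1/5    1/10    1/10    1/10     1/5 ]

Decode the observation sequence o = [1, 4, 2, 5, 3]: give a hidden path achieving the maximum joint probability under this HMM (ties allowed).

path = [0, 2, 3, 2, 3]

t=0: δ = [9.000e-02, 1.000e-02, 1.000e-02, 2.000e-02, 3.000e-02]  (obs o_0=1)
t=1: δ = [2.700e-03, 2.700e-03, 1.800e-03, 1.800e-03, 1.800e-03]  ψ = [0, 0, 0, 0, 0]  (obs o_1=4)
t=2: δ = [8.100e-05, 1.080e-04, 5.400e-05, 1.440e-04, 1.620e-04]  ψ = [0, 3, 0, 2, 1]  (obs o_2=2)
t=3: δ = [4.860e-06, 4.320e-06, 1.296e-05, 2.880e-06, 3.240e-06]  ψ = [4, 3, 3, 3, 1]  (obs o_3=5)
t=4: δ = [1.458e-07, 2.592e-07, 5.184e-07, 1.037e-06, 1.296e-07]  ψ = [0, 2, 2, 2, 1]  (obs o_4=3)
backtrack: best end state = 3; path = [0, 2, 3, 2, 3]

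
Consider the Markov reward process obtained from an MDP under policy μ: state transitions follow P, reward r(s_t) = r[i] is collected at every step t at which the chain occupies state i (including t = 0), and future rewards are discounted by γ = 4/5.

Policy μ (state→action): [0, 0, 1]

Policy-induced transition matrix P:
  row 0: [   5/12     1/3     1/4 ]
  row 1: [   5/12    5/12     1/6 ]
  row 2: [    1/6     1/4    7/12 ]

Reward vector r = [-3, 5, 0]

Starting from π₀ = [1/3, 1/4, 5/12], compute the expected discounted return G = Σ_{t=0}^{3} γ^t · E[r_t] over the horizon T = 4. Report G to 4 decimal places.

G = 1.5508

t=0: π = [0.3333, 0.2500, 0.4167], E[r] = 0.2500, γ^t·E[r] = 0.250000, running G = 0.250000
t=1: π = [0.3125, 0.3194, 0.3681], E[r] = 0.6597, γ^t·E[r] = 0.527778, running G = 0.777778
t=2: π = [0.3247, 0.3293, 0.3461], E[r] = 0.6725, γ^t·E[r] = 0.430370, running G = 1.208148
t=3: π = [0.3302, 0.3319, 0.3379], E[r] = 0.6692, γ^t·E[r] = 0.342642, running G = 1.550790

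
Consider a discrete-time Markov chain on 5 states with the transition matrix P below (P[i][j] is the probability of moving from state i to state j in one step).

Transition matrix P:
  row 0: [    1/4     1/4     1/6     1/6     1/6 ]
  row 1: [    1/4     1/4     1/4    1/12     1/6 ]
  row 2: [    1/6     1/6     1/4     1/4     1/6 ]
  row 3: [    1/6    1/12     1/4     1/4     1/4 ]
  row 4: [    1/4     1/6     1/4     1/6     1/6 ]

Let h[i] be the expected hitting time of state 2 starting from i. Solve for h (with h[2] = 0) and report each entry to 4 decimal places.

First-step conditioning: h[2] = 0; for i ≠ 2, h[i] = 1 + Σ_k P[i][k]·h[k].
  h[0] = 1 + 1/4·h[0] + 1/4·h[1] + 1/6·h[3] + 1/6·h[4]
  h[1] = 1 + 1/4·h[0] + 1/4·h[1] + 1/12·h[3] + 1/6·h[4]
  h[3] = 1 + 1/6·h[0] + 1/12·h[1] + 1/4·h[3] + 1/4·h[4]
  h[4] = 1 + 1/4·h[0] + 1/6·h[1] + 1/6·h[3] + 1/6·h[4]
Solving the 4×4 linear system over states ≠ 2 gives exactly h = [18708/3977, 17280/3977, 0, 17136/3977, 17268/3977] (h[2] = 0 is the target).

h = [4.7040, 4.3450, 0.0000, 4.3088, 4.3420]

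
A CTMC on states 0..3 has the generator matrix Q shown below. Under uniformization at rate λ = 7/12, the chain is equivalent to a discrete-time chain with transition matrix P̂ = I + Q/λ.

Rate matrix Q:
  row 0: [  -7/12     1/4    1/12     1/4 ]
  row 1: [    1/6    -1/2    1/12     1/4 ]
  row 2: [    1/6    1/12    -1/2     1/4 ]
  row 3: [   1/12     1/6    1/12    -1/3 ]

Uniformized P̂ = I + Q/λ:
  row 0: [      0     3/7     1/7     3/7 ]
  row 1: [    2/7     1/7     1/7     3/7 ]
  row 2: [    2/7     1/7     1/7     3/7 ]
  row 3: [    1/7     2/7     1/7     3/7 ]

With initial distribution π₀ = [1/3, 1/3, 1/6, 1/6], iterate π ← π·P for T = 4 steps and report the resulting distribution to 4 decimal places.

π = [0.1748, 0.2538, 0.1429, 0.4286]

t=0: π = [0.3333, 0.3333, 0.1667, 0.1667]
t=1: π = [0.1667, 0.2619, 0.1429, 0.4286]
t=2: π = [0.1769, 0.2517, 0.1429, 0.4286]
t=3: π = [0.1740, 0.2546, 0.1429, 0.4286]
t=4: π = [0.1748, 0.2538, 0.1429, 0.4286]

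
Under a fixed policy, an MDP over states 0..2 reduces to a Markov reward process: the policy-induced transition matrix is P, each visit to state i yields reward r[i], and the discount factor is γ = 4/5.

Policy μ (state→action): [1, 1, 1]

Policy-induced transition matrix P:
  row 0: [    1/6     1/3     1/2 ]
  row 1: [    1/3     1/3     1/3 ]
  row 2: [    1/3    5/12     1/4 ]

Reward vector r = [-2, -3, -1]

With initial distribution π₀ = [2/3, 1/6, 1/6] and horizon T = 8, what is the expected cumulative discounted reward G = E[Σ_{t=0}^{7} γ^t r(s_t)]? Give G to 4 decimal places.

G = -8.2947

t=0: π = [0.6667, 0.1667, 0.1667], E[r] = -2.0000, γ^t·E[r] = -2.000000, running G = -2.000000
t=1: π = [0.2222, 0.3472, 0.4306], E[r] = -1.9167, γ^t·E[r] = -1.533333, running G = -3.533333
t=2: π = [0.2963, 0.3692, 0.3345], E[r] = -2.0347, γ^t·E[r] = -1.302222, running G = -4.835556
t=3: π = [0.2840, 0.3612, 0.3548], E[r] = -2.0064, γ^t·E[r] = -1.027259, running G = -5.862815
t=4: π = [0.2860, 0.3629, 0.3511], E[r] = -2.0118, γ^t·E[r] = -0.824040, running G = -6.686854
t=5: π = [0.2857, 0.3626, 0.3517], E[r] = -2.0108, γ^t·E[r] = -0.658914, running G = -7.345769
t=6: π = [0.2857, 0.3626, 0.3516], E[r] = -2.0110, γ^t·E[r] = -0.527175, running G = -7.872944
t=7: π = [0.2857, 0.3626, 0.3517], E[r] = -2.0110, γ^t·E[r] = -0.421734, running G = -8.294678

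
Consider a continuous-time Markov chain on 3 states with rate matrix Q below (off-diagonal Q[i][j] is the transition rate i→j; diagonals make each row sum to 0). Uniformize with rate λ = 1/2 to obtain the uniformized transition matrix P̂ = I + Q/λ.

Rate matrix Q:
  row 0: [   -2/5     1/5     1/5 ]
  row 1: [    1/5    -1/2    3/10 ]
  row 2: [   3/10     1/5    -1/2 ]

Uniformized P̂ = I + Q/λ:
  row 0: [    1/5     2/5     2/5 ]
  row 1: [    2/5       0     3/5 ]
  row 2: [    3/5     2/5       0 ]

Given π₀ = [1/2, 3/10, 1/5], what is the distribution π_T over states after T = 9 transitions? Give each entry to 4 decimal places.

π = [0.3877, 0.2857, 0.3266]

t=0: π = [0.5000, 0.3000, 0.2000]
t=1: π = [0.3400, 0.2800, 0.3800]
t=2: π = [0.4080, 0.2880, 0.3040]
t=3: π = [0.3792, 0.2848, 0.3360]
t=4: π = [0.3914, 0.2861, 0.3226]
t=5: π = [0.3862, 0.2856, 0.3282]
t=6: π = [0.3884, 0.2858, 0.3258]
t=7: π = [0.3875, 0.2857, 0.3268]
t=8: π = [0.3879, 0.2857, 0.3264]
t=9: π = [0.3877, 0.2857, 0.3266]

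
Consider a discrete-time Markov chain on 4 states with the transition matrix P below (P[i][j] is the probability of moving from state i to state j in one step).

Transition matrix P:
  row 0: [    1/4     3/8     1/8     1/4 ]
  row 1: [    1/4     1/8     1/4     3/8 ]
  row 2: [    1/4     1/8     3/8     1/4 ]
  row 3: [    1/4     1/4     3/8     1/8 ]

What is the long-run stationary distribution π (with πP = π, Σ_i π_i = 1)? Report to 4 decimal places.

Balance equations π_j = Σ_i π_i·P[i][j]:
  π_0 = 1/4·π_0 + 1/4·π_1 + 1/4·π_2 + 1/4·π_3
  π_1 = 3/8·π_0 + 1/8·π_1 + 1/8·π_2 + 1/4·π_3
  π_2 = 1/8·π_0 + 1/4·π_1 + 3/8·π_2 + 3/8·π_3
  normalize: π_0 + π_1 + π_2 + π_3 = 1
Solving the linear system gives exactly π = [1/4, 31/142, 81/284, 35/142].

π = [0.2500, 0.2183, 0.2852, 0.2465]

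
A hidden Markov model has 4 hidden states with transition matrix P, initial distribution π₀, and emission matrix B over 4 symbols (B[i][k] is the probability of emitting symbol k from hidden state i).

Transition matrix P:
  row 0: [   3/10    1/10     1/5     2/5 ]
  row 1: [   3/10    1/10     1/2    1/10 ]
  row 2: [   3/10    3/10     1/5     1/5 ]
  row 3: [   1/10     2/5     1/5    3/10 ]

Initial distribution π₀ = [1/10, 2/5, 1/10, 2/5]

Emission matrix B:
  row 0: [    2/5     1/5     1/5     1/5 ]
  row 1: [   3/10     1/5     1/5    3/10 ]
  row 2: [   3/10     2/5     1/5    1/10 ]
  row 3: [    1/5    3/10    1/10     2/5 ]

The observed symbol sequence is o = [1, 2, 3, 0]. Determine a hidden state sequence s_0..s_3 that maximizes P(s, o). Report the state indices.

t=0: δ = [2.000e-02, 8.000e-02, 4.000e-02, 1.200e-01]  (obs o_0=1)
t=1: δ = [4.800e-03, 9.600e-03, 8.000e-03, 3.600e-03]  ψ = [1, 3, 1, 3]  (obs o_1=2)
t=2: δ = [5.760e-04, 7.200e-04, 4.800e-04, 7.680e-04]  ψ = [1, 2, 1, 0]  (obs o_2=3)
t=3: δ = [8.640e-05, 9.216e-05, 1.080e-04, 4.608e-05]  ψ = [1, 3, 1, 0]  (obs o_3=0)
backtrack: best end state = 2; path = [1, 2, 1, 2]

path = [1, 2, 1, 2]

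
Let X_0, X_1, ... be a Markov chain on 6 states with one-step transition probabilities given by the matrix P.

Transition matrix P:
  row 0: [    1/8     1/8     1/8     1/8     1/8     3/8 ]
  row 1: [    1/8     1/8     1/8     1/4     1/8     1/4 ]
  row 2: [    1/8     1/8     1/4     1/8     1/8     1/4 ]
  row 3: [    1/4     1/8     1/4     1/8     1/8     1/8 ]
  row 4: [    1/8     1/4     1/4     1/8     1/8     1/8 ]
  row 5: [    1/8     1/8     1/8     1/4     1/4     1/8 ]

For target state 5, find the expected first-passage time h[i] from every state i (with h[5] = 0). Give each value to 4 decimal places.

First-step conditioning: h[5] = 0; for i ≠ 5, h[i] = 1 + Σ_k P[i][k]·h[k].
  h[0] = 1 + 1/8·h[0] + 1/8·h[1] + 1/8·h[2] + 1/8·h[3] + 1/8·h[4]
  h[1] = 1 + 1/8·h[0] + 1/8·h[1] + 1/8·h[2] + 1/4·h[3] + 1/8·h[4]
  h[2] = 1 + 1/8·h[0] + 1/8·h[1] + 1/4·h[2] + 1/8·h[3] + 1/8·h[4]
  h[3] = 1 + 1/4·h[0] + 1/8·h[1] + 1/4·h[2] + 1/8·h[3] + 1/8·h[4]
  h[4] = 1 + 1/8·h[0] + 1/4·h[1] + 1/4·h[2] + 1/8·h[3] + 1/8·h[4]
Solving the 5×5 linear system over states ≠ 5 gives exactly h = [28672/7681, 33216/7681, 32768/7681, 36352/7681, 36920/7681, 0] (h[5] = 0 is the target).

h = [3.7328, 4.3244, 4.2661, 4.7327, 4.8067, 0.0000]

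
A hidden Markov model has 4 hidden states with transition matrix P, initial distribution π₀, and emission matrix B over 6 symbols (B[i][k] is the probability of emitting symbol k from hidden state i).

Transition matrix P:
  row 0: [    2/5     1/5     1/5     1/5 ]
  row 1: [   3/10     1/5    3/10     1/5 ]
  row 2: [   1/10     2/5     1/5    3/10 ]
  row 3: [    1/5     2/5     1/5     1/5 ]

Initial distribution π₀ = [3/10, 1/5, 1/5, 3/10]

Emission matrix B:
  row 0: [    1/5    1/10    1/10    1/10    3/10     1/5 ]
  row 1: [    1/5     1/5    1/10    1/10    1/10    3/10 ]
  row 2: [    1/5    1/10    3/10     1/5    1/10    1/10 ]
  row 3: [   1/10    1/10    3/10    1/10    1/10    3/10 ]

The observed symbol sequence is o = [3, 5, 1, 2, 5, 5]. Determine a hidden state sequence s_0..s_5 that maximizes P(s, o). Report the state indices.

t=0: δ = [3.000e-02, 2.000e-02, 4.000e-02, 3.000e-02]  (obs o_0=3)
t=1: δ = [2.400e-03, 4.800e-03, 8.000e-04, 3.600e-03]  ψ = [0, 2, 2, 2]  (obs o_1=5)
t=2: δ = [1.440e-04, 2.880e-04, 1.440e-04, 9.600e-05]  ψ = [1, 3, 1, 1]  (obs o_2=1)
t=3: δ = [8.640e-06, 5.760e-06, 2.592e-05, 1.728e-05]  ψ = [1, 1, 1, 1]  (obs o_3=2)
t=4: δ = [6.912e-07, 3.110e-06, 5.184e-07, 2.333e-06]  ψ = [0, 2, 2, 2]  (obs o_4=5)
t=5: δ = [1.866e-07, 2.799e-07, 9.331e-08, 1.866e-07]  ψ = [1, 3, 1, 1]  (obs o_5=5)
backtrack: best end state = 1; path = [2, 3, 1, 2, 3, 1]

path = [2, 3, 1, 2, 3, 1]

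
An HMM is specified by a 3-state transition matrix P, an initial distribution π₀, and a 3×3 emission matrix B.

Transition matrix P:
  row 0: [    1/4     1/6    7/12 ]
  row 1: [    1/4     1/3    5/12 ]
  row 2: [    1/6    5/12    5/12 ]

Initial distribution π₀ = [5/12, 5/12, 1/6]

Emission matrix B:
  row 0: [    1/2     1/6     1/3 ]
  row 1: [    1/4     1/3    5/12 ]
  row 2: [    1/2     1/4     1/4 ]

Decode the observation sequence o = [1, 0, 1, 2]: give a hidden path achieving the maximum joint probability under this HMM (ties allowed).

t=0: δ = [6.944e-02, 1.389e-01, 4.167e-02]  (obs o_0=1)
t=1: δ = [1.736e-02, 1.157e-02, 2.894e-02]  ψ = [1, 1, 1]  (obs o_1=0)
t=2: δ = [8.038e-04, 4.019e-03, 3.014e-03]  ψ = [2, 2, 2]  (obs o_2=1)
t=3: δ = [3.349e-04, 5.582e-04, 4.186e-04]  ψ = [1, 1, 1]  (obs o_3=2)
backtrack: best end state = 1; path = [1, 2, 1, 1]

path = [1, 2, 1, 1]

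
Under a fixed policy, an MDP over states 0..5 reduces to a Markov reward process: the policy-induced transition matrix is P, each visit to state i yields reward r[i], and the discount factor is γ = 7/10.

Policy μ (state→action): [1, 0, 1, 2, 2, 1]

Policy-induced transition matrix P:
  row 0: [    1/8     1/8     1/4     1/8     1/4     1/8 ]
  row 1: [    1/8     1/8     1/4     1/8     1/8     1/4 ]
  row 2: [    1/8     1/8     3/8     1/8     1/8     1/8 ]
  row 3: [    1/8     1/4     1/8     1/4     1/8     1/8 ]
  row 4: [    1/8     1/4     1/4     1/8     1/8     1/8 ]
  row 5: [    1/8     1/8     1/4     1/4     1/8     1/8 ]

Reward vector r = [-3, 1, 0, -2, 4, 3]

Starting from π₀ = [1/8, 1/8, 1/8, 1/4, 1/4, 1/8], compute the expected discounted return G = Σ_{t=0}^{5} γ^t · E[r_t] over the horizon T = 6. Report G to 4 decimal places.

t=0: π = [0.1250, 0.1250, 0.1250, 0.2500, 0.2500, 0.1250], E[r] = 0.6250, γ^t·E[r] = 0.625000, running G = 0.625000
t=1: π = [0.1250, 0.1875, 0.2344, 0.1719, 0.1406, 0.1406], E[r] = 0.4531, γ^t·E[r] = 0.317188, running G = 0.942188
t=2: π = [0.1250, 0.1641, 0.2578, 0.1641, 0.1406, 0.1484], E[r] = 0.4688, γ^t·E[r] = 0.229688, running G = 1.171875
t=3: π = [0.1250, 0.1631, 0.2617, 0.1641, 0.1406, 0.1455], E[r] = 0.4590, γ^t·E[r] = 0.157432, running G = 1.329307
t=4: π = [0.1250, 0.1631, 0.2622, 0.1637, 0.1406, 0.1454], E[r] = 0.4594, γ^t·E[r] = 0.110290, running G = 1.439597
t=5: π = [0.1250, 0.1630, 0.2623, 0.1636, 0.1406, 0.1454], E[r] = 0.4594, γ^t·E[r] = 0.077216, running G = 1.516813

G = 1.5168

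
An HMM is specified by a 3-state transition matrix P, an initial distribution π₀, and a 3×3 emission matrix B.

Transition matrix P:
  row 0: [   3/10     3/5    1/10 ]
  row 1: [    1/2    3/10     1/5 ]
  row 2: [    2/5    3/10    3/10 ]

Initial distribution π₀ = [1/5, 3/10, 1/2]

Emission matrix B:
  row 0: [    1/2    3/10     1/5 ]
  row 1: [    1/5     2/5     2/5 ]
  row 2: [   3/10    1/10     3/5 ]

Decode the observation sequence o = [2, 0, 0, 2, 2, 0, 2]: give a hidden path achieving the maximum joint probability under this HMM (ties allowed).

path = [2, 0, 0, 1, 1, 0, 1]

t=0: δ = [4.000e-02, 1.200e-01, 3.000e-01]  (obs o_0=2)
t=1: δ = [6.000e-02, 1.800e-02, 2.700e-02]  ψ = [2, 2, 2]  (obs o_1=0)
t=2: δ = [9.000e-03, 7.200e-03, 2.430e-03]  ψ = [0, 0, 2]  (obs o_2=0)
t=3: δ = [7.200e-04, 2.160e-03, 8.640e-04]  ψ = [1, 0, 1]  (obs o_3=2)
t=4: δ = [2.160e-04, 2.592e-04, 2.592e-04]  ψ = [1, 1, 1]  (obs o_4=2)
t=5: δ = [6.480e-05, 2.592e-05, 2.333e-05]  ψ = [1, 0, 2]  (obs o_5=0)
t=6: δ = [3.888e-06, 1.555e-05, 4.199e-06]  ψ = [0, 0, 2]  (obs o_6=2)
backtrack: best end state = 1; path = [2, 0, 0, 1, 1, 0, 1]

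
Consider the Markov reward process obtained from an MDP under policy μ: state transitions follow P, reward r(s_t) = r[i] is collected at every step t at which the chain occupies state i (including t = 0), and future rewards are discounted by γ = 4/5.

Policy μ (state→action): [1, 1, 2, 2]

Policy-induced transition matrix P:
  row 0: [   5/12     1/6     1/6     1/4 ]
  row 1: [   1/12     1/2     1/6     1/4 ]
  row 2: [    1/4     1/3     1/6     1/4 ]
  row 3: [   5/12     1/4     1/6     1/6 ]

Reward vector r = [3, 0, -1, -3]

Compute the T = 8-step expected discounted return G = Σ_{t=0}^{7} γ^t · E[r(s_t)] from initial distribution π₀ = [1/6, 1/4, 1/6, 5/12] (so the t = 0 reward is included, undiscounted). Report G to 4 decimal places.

t=0: π = [0.1667, 0.2500, 0.1667, 0.4167], E[r] = -0.9167, γ^t·E[r] = -0.916667, running G = -0.916667
t=1: π = [0.3056, 0.3125, 0.1667, 0.2153], E[r] = 0.1042, γ^t·E[r] = 0.083333, running G = -0.833333
t=2: π = [0.2847, 0.3166, 0.1667, 0.2321], E[r] = -0.0087, γ^t·E[r] = -0.005556, running G = -0.838889
t=3: π = [0.2834, 0.3193, 0.1667, 0.2307], E[r] = -0.0085, γ^t·E[r] = -0.004370, running G = -0.843259
t=4: π = [0.2825, 0.3201, 0.1667, 0.2308], E[r] = -0.0116, γ^t·E[r] = -0.004765, running G = -0.848025
t=5: π = [0.2822, 0.3204, 0.1667, 0.2308], E[r] = -0.0124, γ^t·E[r] = -0.004065, running G = -0.852090
t=6: π = [0.2821, 0.3205, 0.1667, 0.2308], E[r] = -0.0127, γ^t·E[r] = -0.003325, running G = -0.855414
t=7: π = [0.2821, 0.3205, 0.1667, 0.2308], E[r] = -0.0128, γ^t·E[r] = -0.002679, running G = -0.858094

G = -0.8581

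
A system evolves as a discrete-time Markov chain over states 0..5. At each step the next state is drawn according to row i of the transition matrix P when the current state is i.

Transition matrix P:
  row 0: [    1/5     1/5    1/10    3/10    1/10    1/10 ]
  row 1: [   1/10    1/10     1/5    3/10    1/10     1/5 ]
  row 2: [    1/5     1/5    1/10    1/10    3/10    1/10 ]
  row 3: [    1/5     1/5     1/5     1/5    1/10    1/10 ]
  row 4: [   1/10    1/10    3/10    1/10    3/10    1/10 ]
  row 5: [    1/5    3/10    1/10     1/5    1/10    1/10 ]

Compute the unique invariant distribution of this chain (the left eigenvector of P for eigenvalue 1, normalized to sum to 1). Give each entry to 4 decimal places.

π = [0.1655, 0.1773, 0.1713, 0.2004, 0.1678, 0.1177]

Balance equations π_j = Σ_i π_i·P[i][j]:
  π_0 = 1/5·π_0 + 1/10·π_1 + 1/5·π_2 + 1/5·π_3 + 1/10·π_4 + 1/5·π_5
  π_1 = 1/5·π_0 + 1/10·π_1 + 1/5·π_2 + 1/5·π_3 + 1/10·π_4 + 3/10·π_5
  π_2 = 1/10·π_0 + 1/5·π_1 + 1/10·π_2 + 1/5·π_3 + 3/10·π_4 + 1/10·π_5
  π_3 = 3/10·π_0 + 3/10·π_1 + 1/10·π_2 + 1/5·π_3 + 1/10·π_4 + 1/5·π_5
  π_4 = 1/10·π_0 + 1/10·π_1 + 3/10·π_2 + 1/10·π_3 + 3/10·π_4 + 1/10·π_5
  normalize: π_0 + π_1 + π_2 + π_3 + π_4 + π_5 = 1
Solving the linear system gives exactly π = [469/2834, 2763/15587, 49/286, 3123/15587, 24/143, 1835/15587].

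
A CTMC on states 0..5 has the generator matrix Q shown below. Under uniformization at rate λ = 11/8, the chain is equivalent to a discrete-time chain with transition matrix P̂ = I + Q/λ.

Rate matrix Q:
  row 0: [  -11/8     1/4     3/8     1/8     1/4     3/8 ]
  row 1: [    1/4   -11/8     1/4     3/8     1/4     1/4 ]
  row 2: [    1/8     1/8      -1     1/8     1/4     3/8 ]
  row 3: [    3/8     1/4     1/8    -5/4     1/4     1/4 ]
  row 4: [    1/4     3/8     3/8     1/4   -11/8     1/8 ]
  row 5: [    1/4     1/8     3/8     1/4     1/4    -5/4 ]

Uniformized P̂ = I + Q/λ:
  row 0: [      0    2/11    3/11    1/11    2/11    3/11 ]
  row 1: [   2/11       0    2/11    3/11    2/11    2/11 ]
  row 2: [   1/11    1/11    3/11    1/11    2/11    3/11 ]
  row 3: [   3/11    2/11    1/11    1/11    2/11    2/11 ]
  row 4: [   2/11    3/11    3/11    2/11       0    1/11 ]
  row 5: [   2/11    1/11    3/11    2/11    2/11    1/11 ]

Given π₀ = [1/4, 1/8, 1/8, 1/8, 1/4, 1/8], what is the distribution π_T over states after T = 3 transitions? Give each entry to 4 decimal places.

t=0: π = [0.2500, 0.1250, 0.1250, 0.1250, 0.2500, 0.1250]
t=1: π = [0.1364, 0.1591, 0.2386, 0.1477, 0.1364, 0.1818]
t=2: π = [0.1488, 0.1271, 0.2314, 0.1488, 0.1570, 0.1870]
t=3: π = [0.1473, 0.1350, 0.2341, 0.1453, 0.1533, 0.1851]

π = [0.1473, 0.1350, 0.2341, 0.1453, 0.1533, 0.1851]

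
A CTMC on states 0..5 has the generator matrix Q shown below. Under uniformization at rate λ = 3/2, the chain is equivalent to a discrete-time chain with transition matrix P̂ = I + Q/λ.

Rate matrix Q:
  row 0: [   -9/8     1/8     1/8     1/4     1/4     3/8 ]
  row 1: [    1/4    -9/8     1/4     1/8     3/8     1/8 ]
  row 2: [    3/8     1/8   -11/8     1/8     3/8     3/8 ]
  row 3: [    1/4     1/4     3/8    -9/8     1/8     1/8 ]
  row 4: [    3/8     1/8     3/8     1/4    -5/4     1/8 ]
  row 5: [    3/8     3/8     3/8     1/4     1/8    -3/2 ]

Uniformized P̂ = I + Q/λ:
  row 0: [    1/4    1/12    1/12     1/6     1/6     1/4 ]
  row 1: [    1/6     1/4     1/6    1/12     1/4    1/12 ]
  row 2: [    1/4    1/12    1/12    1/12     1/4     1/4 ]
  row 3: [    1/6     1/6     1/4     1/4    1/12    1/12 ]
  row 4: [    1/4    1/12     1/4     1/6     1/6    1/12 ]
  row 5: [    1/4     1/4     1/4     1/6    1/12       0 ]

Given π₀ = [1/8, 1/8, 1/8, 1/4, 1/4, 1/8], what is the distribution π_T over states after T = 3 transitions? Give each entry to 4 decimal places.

π = [0.2256, 0.1433, 0.1729, 0.1536, 0.1678, 0.1368]

t=0: π = [0.1250, 0.1250, 0.1250, 0.2500, 0.2500, 0.1250]
t=1: π = [0.2188, 0.1458, 0.1979, 0.1667, 0.1563, 0.1146]
t=2: π = [0.2240, 0.1406, 0.1684, 0.1519, 0.1719, 0.1432]
t=3: π = [0.2256, 0.1433, 0.1729, 0.1536, 0.1678, 0.1368]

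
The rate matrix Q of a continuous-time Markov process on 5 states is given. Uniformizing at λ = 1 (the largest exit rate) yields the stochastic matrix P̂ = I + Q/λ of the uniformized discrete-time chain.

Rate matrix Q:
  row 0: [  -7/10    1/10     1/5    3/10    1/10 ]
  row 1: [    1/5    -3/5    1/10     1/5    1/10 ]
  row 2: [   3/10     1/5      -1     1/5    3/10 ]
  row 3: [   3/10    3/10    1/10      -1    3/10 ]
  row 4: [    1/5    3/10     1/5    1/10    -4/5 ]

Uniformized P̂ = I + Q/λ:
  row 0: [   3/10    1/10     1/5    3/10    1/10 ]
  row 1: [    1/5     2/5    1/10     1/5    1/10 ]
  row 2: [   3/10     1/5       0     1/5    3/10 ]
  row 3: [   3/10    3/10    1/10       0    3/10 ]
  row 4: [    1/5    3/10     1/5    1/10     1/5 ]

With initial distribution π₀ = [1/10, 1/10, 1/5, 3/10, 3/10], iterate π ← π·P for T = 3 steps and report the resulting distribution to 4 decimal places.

t=0: π = [0.1000, 0.1000, 0.2000, 0.3000, 0.3000]
t=1: π = [0.2600, 0.2700, 0.1200, 0.1200, 0.2300]
t=2: π = [0.2500, 0.2630, 0.1370, 0.1790, 0.1710]
t=3: π = [0.2566, 0.2626, 0.1284, 0.1721, 0.1803]

π = [0.2566, 0.2626, 0.1284, 0.1721, 0.1803]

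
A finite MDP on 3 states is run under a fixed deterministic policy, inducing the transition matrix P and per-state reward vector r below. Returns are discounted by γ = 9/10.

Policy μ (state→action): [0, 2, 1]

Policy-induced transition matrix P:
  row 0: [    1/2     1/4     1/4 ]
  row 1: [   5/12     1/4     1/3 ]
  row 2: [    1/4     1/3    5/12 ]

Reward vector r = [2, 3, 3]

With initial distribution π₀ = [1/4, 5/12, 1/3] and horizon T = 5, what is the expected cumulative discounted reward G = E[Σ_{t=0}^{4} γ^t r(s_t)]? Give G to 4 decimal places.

t=0: π = [0.2500, 0.4167, 0.3333], E[r] = 2.7500, γ^t·E[r] = 2.750000, running G = 2.750000
t=1: π = [0.3819, 0.2778, 0.3403], E[r] = 2.6181, γ^t·E[r] = 2.356250, running G = 5.106250
t=2: π = [0.3918, 0.2784, 0.3299], E[r] = 2.6082, γ^t·E[r] = 2.112656, running G = 7.218906
t=3: π = [0.3943, 0.2775, 0.3282], E[r] = 2.6057, γ^t·E[r] = 1.899527, running G = 9.118434
t=4: π = [0.3948, 0.2773, 0.3278], E[r] = 2.6052, γ^t·E[r] = 1.709250, running G = 10.827684

G = 10.8277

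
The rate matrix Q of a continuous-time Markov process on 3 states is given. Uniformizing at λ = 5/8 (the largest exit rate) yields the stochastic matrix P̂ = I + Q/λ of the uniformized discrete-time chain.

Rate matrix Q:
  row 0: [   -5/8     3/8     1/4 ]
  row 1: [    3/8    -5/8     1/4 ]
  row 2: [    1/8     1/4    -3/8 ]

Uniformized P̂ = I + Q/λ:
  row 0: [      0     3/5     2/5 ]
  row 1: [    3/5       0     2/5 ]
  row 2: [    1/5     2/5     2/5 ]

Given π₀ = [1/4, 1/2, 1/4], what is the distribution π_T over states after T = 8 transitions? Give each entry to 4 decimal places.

t=0: π = [0.2500, 0.5000, 0.2500]
t=1: π = [0.3500, 0.2500, 0.4000]
t=2: π = [0.2300, 0.3700, 0.4000]
t=3: π = [0.3020, 0.2980, 0.4000]
t=4: π = [0.2588, 0.3412, 0.4000]
t=5: π = [0.2847, 0.3153, 0.4000]
t=6: π = [0.2692, 0.3308, 0.4000]
t=7: π = [0.2785, 0.3215, 0.4000]
t=8: π = [0.2729, 0.3271, 0.4000]

π = [0.2729, 0.3271, 0.4000]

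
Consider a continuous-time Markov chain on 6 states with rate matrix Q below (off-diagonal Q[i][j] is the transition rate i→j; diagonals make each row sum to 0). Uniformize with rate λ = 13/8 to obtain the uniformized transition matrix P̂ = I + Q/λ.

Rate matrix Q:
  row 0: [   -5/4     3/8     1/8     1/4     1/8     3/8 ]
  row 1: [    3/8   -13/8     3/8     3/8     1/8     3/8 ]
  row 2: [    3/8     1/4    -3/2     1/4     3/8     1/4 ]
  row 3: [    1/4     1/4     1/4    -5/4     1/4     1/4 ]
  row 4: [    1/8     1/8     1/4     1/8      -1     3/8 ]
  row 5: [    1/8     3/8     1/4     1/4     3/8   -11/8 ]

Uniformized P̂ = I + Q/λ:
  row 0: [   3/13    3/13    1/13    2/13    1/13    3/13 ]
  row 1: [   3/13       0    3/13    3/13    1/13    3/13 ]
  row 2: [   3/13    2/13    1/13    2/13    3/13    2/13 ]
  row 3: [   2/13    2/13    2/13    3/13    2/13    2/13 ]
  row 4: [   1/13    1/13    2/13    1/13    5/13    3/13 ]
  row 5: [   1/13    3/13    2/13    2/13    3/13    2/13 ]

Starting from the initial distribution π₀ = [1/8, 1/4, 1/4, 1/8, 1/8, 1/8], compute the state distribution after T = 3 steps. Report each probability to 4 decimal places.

π = [0.1583, 0.1426, 0.1424, 0.1626, 0.2012, 0.1929]

t=0: π = [0.1250, 0.2500, 0.2500, 0.1250, 0.1250, 0.1250]
t=1: π = [0.1827, 0.1250, 0.1442, 0.1731, 0.1827, 0.1923]
t=2: π = [0.1598, 0.1494, 0.1383, 0.1627, 0.1982, 0.1916]
t=3: π = [0.1583, 0.1426, 0.1424, 0.1626, 0.2012, 0.1929]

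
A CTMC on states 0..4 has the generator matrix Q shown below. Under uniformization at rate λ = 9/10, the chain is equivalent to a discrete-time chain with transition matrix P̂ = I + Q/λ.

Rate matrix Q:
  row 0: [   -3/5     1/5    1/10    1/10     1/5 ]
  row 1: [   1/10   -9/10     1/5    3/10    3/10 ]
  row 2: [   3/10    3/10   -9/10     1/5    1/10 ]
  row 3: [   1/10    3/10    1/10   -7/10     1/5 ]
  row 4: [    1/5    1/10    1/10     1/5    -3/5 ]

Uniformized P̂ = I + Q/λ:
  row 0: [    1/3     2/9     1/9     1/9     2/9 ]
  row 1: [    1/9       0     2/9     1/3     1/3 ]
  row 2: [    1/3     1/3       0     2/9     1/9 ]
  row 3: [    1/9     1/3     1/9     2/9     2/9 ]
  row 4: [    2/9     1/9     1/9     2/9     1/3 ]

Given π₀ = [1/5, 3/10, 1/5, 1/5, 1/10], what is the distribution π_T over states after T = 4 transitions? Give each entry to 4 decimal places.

t=0: π = [0.2000, 0.3000, 0.2000, 0.2000, 0.1000]
t=1: π = [0.2111, 0.1889, 0.1222, 0.2333, 0.2444]
t=2: π = [0.2123, 0.1926, 0.1185, 0.2198, 0.2568]
t=3: π = [0.2132, 0.1885, 0.1193, 0.2200, 0.2590]
t=4: π = [0.2138, 0.1893, 0.1188, 0.2195, 0.2587]

π = [0.2138, 0.1893, 0.1188, 0.2195, 0.2587]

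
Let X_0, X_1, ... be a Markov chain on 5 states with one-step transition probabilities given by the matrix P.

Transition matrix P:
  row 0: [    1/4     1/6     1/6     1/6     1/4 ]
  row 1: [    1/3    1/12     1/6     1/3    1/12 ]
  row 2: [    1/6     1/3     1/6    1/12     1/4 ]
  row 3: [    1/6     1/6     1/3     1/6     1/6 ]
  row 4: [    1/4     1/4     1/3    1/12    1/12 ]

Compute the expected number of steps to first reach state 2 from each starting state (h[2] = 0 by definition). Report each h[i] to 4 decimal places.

h = [4.4205, 4.4044, 0.0000, 3.7324, 3.8370]

First-step conditioning: h[2] = 0; for i ≠ 2, h[i] = 1 + Σ_k P[i][k]·h[k].
  h[0] = 1 + 1/4·h[0] + 1/6·h[1] + 1/6·h[3] + 1/4·h[4]
  h[1] = 1 + 1/3·h[0] + 1/12·h[1] + 1/3·h[3] + 1/12·h[4]
  h[3] = 1 + 1/6·h[0] + 1/6·h[1] + 1/6·h[3] + 1/6·h[4]
  h[4] = 1 + 1/4·h[0] + 1/4·h[1] + 1/12·h[3] + 1/12·h[4]
Solving the 4×4 linear system over states ≠ 2 gives exactly h = [2197/497, 2189/497, 0, 265/71, 1907/497] (h[2] = 0 is the target).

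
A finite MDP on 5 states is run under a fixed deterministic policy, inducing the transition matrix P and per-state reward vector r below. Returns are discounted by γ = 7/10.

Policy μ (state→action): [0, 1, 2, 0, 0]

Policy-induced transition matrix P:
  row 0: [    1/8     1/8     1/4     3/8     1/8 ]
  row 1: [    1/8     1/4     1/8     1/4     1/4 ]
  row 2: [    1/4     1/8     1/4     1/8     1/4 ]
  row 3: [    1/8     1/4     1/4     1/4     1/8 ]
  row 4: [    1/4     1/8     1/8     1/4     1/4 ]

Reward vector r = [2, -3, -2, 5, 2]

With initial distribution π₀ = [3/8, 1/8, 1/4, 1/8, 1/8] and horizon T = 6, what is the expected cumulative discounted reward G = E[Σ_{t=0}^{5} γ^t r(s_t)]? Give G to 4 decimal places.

t=0: π = [0.3750, 0.1250, 0.2500, 0.1250, 0.1250], E[r] = 0.7500, γ^t·E[r] = 0.750000, running G = 0.750000
t=1: π = [0.1719, 0.1563, 0.2188, 0.2656, 0.1875], E[r] = 1.1406, γ^t·E[r] = 0.798438, running G = 1.548438
t=2: π = [0.1758, 0.1777, 0.2070, 0.2441, 0.1953], E[r] = 1.0156, γ^t·E[r] = 0.497656, running G = 2.046094
t=3: π = [0.1753, 0.1777, 0.2034, 0.2461, 0.1975], E[r] = 1.0361, γ^t·E[r] = 0.355394, running G = 2.401487
t=4: π = [0.1751, 0.1780, 0.2031, 0.2465, 0.1973], E[r] = 1.0372, γ^t·E[r] = 0.249032, running G = 2.650519
t=5: π = [0.1751, 0.1781, 0.2031, 0.2465, 0.1973], E[r] = 1.0369, γ^t·E[r] = 0.174266, running G = 2.824785

G = 2.8248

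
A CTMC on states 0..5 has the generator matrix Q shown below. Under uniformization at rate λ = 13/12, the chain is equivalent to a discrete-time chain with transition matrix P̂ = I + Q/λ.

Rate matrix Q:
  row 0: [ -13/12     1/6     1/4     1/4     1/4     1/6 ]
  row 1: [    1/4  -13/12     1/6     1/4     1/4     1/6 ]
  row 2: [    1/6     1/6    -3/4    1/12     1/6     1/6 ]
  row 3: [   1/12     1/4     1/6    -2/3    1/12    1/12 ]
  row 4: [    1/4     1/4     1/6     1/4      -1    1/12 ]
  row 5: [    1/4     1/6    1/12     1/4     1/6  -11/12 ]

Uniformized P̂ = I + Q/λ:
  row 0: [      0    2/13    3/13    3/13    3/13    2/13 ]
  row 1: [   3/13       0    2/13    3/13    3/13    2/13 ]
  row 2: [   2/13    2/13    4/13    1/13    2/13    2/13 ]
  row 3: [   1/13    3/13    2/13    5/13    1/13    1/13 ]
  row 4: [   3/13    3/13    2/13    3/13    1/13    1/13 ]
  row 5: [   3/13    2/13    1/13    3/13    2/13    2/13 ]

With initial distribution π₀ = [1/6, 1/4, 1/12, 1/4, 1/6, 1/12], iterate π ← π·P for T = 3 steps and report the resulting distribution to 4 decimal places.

π = [0.1460, 0.1587, 0.1836, 0.2402, 0.1475, 0.1240]

t=0: π = [0.1667, 0.2500, 0.0833, 0.2500, 0.1667, 0.0833]
t=1: π = [0.1474, 0.1474, 0.1731, 0.2564, 0.1538, 0.1218]
t=2: π = [0.1440, 0.1627, 0.1824, 0.2436, 0.1450, 0.1223]
t=3: π = [0.1460, 0.1587, 0.1836, 0.2402, 0.1475, 0.1240]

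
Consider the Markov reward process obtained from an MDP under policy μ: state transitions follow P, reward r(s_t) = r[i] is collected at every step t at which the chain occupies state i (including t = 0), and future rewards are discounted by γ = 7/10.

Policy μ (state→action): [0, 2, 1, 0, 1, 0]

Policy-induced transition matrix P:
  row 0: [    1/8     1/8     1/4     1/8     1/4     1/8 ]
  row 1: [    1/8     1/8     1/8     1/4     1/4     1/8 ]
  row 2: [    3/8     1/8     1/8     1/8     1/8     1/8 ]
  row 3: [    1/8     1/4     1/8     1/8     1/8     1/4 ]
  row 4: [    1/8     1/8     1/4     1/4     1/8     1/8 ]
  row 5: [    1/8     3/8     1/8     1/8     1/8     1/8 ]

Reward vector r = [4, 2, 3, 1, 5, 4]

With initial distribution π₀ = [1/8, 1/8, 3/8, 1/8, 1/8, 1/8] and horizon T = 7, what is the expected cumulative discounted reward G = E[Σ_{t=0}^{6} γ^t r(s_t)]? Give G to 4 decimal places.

t=0: π = [0.1250, 0.1250, 0.3750, 0.1250, 0.1250, 0.1250], E[r] = 3.1250, γ^t·E[r] = 3.125000, running G = 3.125000
t=1: π = [0.2188, 0.1719, 0.1563, 0.1563, 0.1563, 0.1406], E[r] = 3.1875, γ^t·E[r] = 2.231250, running G = 5.356250
t=2: π = [0.1641, 0.1797, 0.1719, 0.1660, 0.1738, 0.1445], E[r] = 3.1445, γ^t·E[r] = 1.540820, running G = 6.897070
t=3: π = [0.1680, 0.1819, 0.1672, 0.1692, 0.1680, 0.1458], E[r] = 3.1294, γ^t·E[r] = 1.073382, running G = 7.970453
t=4: π = [0.1668, 0.1826, 0.1670, 0.1687, 0.1687, 0.1461], E[r] = 3.1304, γ^t·E[r] = 0.751602, running G = 8.722055
t=5: π = [0.1667, 0.1826, 0.1669, 0.1689, 0.1687, 0.1461], E[r] = 3.1297, γ^t·E[r] = 0.526014, running G = 9.248068
t=6: π = [0.1667, 0.1826, 0.1669, 0.1689, 0.1687, 0.1461], E[r] = 3.1297, γ^t·E[r] = 0.368210, running G = 9.616278

G = 9.6163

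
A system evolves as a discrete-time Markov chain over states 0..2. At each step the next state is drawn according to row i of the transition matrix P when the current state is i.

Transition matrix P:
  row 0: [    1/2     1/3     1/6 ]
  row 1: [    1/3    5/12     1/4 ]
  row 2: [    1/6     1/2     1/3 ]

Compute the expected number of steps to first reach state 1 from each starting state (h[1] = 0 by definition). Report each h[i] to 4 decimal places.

First-step conditioning: h[1] = 0; for i ≠ 1, h[i] = 1 + Σ_k P[i][k]·h[k].
  h[0] = 1 + 1/2·h[0] + 1/6·h[2]
  h[2] = 1 + 1/6·h[0] + 1/3·h[2]
Solving the 2×2 linear system over states ≠ 1 gives exactly h = [30/11, 0, 24/11] (h[1] = 0 is the target).

h = [2.7273, 0.0000, 2.1818]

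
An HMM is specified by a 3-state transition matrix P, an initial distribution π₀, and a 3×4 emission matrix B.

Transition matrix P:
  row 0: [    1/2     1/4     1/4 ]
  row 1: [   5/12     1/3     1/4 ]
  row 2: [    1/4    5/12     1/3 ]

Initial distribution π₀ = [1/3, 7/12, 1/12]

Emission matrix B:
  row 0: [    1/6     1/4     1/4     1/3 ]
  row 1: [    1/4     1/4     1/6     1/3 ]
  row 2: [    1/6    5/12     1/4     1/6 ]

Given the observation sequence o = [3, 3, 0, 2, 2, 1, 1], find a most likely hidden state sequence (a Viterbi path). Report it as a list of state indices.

path = [1, 0, 0, 0, 0, 0, 0]

t=0: δ = [1.111e-01, 1.944e-01, 1.389e-02]  (obs o_0=3)
t=1: δ = [2.701e-02, 2.160e-02, 8.102e-03]  ψ = [1, 1, 1]  (obs o_1=3)
t=2: δ = [2.251e-03, 1.800e-03, 1.125e-03]  ψ = [0, 1, 0]  (obs o_2=0)
t=3: δ = [2.813e-04, 1.000e-04, 1.407e-04]  ψ = [0, 1, 0]  (obs o_3=2)
t=4: δ = [3.516e-05, 1.172e-05, 1.758e-05]  ψ = [0, 0, 0]  (obs o_4=2)
t=5: δ = [4.396e-06, 2.198e-06, 3.663e-06]  ψ = [0, 0, 0]  (obs o_5=1)
t=6: δ = [5.494e-07, 3.816e-07, 5.087e-07]  ψ = [0, 2, 2]  (obs o_6=1)
backtrack: best end state = 0; path = [1, 0, 0, 0, 0, 0, 0]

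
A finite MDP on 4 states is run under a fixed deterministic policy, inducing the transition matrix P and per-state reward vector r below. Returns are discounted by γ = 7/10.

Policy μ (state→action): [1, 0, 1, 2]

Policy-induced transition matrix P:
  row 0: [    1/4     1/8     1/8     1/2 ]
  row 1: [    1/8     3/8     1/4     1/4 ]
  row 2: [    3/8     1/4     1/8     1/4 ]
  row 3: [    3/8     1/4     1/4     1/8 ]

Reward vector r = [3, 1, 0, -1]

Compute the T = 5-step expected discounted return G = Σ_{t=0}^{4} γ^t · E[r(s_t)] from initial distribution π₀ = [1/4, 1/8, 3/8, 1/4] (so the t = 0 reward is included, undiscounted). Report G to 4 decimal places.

t=0: π = [0.2500, 0.1250, 0.3750, 0.2500], E[r] = 0.6250, γ^t·E[r] = 0.625000, running G = 0.625000
t=1: π = [0.3125, 0.2344, 0.1719, 0.2813], E[r] = 0.8906, γ^t·E[r] = 0.623438, running G = 1.248438
t=2: π = [0.2773, 0.2402, 0.1895, 0.2930], E[r] = 0.7793, γ^t·E[r] = 0.381855, running G = 1.630293
t=3: π = [0.2803, 0.2454, 0.1917, 0.2827], E[r] = 0.8035, γ^t·E[r] = 0.275589, running G = 1.905882
t=4: π = [0.2786, 0.2456, 0.1910, 0.2847], E[r] = 0.7968, γ^t·E[r] = 0.191308, running G = 2.097190

G = 2.0972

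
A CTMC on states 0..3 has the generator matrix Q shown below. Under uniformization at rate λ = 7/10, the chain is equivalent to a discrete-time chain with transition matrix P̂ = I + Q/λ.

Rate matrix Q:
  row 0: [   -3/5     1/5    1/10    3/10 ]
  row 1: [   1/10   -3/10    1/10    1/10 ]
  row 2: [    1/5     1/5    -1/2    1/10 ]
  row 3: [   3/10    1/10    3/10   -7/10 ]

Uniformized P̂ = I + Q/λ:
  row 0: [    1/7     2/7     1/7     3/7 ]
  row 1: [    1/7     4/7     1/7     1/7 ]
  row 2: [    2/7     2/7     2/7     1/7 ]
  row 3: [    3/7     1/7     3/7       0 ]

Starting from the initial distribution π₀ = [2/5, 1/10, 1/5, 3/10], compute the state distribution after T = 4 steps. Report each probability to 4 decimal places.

t=0: π = [0.4000, 0.1000, 0.2000, 0.3000]
t=1: π = [0.2571, 0.2714, 0.2571, 0.2143]
t=2: π = [0.2408, 0.3327, 0.2408, 0.1857]
t=3: π = [0.2303, 0.3542, 0.2303, 0.1851]
t=4: π = [0.2287, 0.3605, 0.2287, 0.1822]

π = [0.2287, 0.3605, 0.2287, 0.1822]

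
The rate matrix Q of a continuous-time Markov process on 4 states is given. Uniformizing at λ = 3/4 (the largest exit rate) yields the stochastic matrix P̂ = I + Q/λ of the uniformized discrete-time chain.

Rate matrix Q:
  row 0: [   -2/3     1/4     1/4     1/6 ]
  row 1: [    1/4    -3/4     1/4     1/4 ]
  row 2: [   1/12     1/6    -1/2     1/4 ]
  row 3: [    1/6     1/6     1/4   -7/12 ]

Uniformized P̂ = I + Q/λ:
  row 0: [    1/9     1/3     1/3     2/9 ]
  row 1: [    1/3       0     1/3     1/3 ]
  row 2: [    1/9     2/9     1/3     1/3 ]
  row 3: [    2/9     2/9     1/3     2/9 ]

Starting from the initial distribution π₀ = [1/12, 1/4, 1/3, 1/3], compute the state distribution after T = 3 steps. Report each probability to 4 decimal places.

π = [0.1878, 0.1967, 0.3333, 0.2821]

t=0: π = [0.0833, 0.2500, 0.3333, 0.3333]
t=1: π = [0.2037, 0.1759, 0.3333, 0.2870]
t=2: π = [0.1821, 0.2058, 0.3333, 0.2788]
t=3: π = [0.1878, 0.1967, 0.3333, 0.2821]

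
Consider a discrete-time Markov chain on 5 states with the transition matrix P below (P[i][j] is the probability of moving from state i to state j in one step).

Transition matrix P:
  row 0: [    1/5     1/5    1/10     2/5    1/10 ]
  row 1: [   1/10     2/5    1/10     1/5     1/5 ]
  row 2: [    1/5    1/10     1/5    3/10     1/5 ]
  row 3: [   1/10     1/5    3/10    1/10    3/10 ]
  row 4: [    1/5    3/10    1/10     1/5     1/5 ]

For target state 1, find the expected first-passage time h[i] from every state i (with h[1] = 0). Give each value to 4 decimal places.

h = [4.9532, 0.0000, 5.4436, 4.9443, 4.4048]

First-step conditioning: h[1] = 0; for i ≠ 1, h[i] = 1 + Σ_k P[i][k]·h[k].
  h[0] = 1 + 1/5·h[0] + 1/10·h[2] + 2/5·h[3] + 1/10·h[4]
  h[2] = 1 + 1/5·h[0] + 1/5·h[2] + 3/10·h[3] + 1/5·h[4]
  h[3] = 1 + 1/10·h[0] + 3/10·h[2] + 1/10·h[3] + 3/10·h[4]
  h[4] = 1 + 1/5·h[0] + 1/10·h[2] + 1/5·h[3] + 1/5·h[4]
Solving the 4×4 linear system over states ≠ 1 gives exactly h = [11110/2243, 0, 12210/2243, 11090/2243, 9880/2243] (h[1] = 0 is the target).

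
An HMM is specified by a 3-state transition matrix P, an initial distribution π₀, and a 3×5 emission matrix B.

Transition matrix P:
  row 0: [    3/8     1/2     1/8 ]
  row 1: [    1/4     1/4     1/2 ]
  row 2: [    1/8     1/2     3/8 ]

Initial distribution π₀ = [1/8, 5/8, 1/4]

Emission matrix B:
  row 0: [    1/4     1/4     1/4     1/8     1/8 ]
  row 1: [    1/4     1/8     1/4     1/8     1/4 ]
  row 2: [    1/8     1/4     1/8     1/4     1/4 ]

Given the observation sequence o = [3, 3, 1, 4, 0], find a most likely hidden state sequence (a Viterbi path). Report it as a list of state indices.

path = [1, 2, 2, 2, 1]

t=0: δ = [1.562e-02, 7.812e-02, 6.250e-02]  (obs o_0=3)
t=1: δ = [2.441e-03, 3.906e-03, 9.766e-03]  ψ = [1, 2, 1]  (obs o_1=3)
t=2: δ = [3.052e-04, 6.104e-04, 9.155e-04]  ψ = [2, 2, 2]  (obs o_2=1)
t=3: δ = [1.907e-05, 1.144e-04, 8.583e-05]  ψ = [1, 2, 2]  (obs o_3=4)
t=4: δ = [7.153e-06, 1.073e-05, 7.153e-06]  ψ = [1, 2, 1]  (obs o_4=0)
backtrack: best end state = 1; path = [1, 2, 2, 2, 1]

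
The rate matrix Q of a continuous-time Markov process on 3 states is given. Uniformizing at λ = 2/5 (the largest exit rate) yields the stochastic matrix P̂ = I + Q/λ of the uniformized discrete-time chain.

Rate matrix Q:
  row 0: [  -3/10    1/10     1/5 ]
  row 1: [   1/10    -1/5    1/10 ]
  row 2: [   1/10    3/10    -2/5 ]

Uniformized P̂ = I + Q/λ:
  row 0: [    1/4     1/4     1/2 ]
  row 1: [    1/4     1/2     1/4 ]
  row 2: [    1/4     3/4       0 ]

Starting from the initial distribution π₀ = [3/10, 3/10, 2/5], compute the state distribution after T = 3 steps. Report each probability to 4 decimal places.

π = [0.2500, 0.5016, 0.2484]

t=0: π = [0.3000, 0.3000, 0.4000]
t=1: π = [0.2500, 0.5250, 0.2250]
t=2: π = [0.2500, 0.4938, 0.2563]
t=3: π = [0.2500, 0.5016, 0.2484]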